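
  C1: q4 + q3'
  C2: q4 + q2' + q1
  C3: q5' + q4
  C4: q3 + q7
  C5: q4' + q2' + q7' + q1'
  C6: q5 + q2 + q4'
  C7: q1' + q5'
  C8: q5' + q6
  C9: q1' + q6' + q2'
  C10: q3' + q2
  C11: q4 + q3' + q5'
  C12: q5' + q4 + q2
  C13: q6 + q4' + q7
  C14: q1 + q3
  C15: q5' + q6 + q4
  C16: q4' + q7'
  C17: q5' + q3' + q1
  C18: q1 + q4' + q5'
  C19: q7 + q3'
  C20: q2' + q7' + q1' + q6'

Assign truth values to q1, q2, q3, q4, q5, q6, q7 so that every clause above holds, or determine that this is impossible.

Case q4 = 0:
Unit clause (q3') forces q3 = 0.
Unit clause (q5') forces q5 = 0.
Unit clause (q7) forces q7 = 1.
Unit clause (q1) forces q1 = 1.
Case q6 = 0:
All clauses hold; q2 can take either value.

q1=1,  q2=1,  q3=0,  q4=0,  q5=0,  q6=0,  q7=1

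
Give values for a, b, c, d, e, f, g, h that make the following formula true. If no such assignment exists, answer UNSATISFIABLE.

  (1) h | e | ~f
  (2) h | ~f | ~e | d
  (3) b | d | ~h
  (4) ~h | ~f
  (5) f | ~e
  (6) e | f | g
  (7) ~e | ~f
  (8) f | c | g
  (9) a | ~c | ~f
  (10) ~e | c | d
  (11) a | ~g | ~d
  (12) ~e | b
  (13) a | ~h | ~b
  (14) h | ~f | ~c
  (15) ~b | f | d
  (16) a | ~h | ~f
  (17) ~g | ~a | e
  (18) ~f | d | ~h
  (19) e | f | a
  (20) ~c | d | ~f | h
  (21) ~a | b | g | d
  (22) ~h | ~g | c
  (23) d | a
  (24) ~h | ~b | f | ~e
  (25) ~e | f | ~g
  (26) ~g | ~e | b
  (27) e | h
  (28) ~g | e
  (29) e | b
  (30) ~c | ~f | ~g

Branch on h: set h = 0.
From the singleton clause (e), e = 1.
From the singleton clause (f), f = 1.
Now (~f) is unsatisfied and unit — conflict.
Backtrack on h: now try h = 1.
From the singleton clause (~f), f = 0.
From the singleton clause (~e), e = 0.
From the singleton clause (g), g = 1.
Now (~g) is unsatisfied and unit — conflict.
Neither h = 1 nor h = 0 works.

UNSATISFIABLE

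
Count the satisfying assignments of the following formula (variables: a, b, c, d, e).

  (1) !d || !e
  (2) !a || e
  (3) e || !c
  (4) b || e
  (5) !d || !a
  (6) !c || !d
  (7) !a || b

8

There are 2^5 = 32 truth assignments over (a, b, c, d, e).
Split on c. With c = true, the clauses containing c are satisfied and !c drops from the rest; 3 of the 2^4 = 16 assignments to the other variables satisfy what remains.
With c = false, by the same count on the reduced clause set, 5 assignments work.
Total: 3 + 5 = 8.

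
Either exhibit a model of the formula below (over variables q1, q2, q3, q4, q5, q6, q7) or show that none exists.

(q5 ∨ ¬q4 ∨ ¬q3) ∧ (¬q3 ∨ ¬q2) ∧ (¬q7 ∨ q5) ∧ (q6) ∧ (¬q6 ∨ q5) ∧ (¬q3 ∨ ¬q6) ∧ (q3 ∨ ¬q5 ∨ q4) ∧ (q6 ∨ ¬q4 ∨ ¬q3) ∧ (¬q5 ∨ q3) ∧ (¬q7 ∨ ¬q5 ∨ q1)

From the singleton clause (q6), q6 = True.
From the singleton clause (q5), q5 = True.
From the singleton clause (¬q3), q3 = False.
But (q3) is also a unit clause — contradiction.

UNSATISFIABLE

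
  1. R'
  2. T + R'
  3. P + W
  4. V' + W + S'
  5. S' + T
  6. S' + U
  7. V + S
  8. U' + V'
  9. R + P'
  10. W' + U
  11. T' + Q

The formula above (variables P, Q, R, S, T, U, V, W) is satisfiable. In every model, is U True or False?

True

Suppose U = 0.
The clause (R') is unit, so R = 0.
The clause (S') is unit, so S = 0.
The clause (V) is unit, so V = 1.
The clause (P') is unit, so P = 0.
The clause (W) is unit, so W = 1.
That conflicts with the unit clause (W').
So every satisfying assignment has U = True.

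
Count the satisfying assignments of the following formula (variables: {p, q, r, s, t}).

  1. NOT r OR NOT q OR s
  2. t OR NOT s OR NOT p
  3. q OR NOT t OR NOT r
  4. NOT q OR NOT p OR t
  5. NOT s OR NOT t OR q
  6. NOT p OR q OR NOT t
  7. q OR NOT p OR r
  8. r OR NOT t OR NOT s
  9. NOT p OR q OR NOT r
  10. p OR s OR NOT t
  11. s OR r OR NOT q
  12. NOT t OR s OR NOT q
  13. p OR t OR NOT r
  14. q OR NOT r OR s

There are 2^5 = 32 truth assignments over (p, q, r, s, t).
Split on q. With q = true, the clauses containing q are satisfied and NOT q drops from the rest; 3 of the 2^4 = 16 assignments to the other variables satisfy what remains.
With q = false, by the same count on the reduced clause set, 2 assignments work.
(One model: p=F, q=F, r=F, s=F, t=F.)
Total: 3 + 2 = 5.

5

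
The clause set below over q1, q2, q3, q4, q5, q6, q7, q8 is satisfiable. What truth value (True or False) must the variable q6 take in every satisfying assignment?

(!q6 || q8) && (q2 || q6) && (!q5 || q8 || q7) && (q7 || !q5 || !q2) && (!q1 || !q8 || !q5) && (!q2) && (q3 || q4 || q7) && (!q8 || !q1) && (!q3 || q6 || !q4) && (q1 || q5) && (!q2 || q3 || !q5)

Suppose q6 = false.
From the singleton clause (q2), q2 = true.
Now (!q2) is unsatisfied and unit — conflict.
So every satisfying assignment has q6 = True.

True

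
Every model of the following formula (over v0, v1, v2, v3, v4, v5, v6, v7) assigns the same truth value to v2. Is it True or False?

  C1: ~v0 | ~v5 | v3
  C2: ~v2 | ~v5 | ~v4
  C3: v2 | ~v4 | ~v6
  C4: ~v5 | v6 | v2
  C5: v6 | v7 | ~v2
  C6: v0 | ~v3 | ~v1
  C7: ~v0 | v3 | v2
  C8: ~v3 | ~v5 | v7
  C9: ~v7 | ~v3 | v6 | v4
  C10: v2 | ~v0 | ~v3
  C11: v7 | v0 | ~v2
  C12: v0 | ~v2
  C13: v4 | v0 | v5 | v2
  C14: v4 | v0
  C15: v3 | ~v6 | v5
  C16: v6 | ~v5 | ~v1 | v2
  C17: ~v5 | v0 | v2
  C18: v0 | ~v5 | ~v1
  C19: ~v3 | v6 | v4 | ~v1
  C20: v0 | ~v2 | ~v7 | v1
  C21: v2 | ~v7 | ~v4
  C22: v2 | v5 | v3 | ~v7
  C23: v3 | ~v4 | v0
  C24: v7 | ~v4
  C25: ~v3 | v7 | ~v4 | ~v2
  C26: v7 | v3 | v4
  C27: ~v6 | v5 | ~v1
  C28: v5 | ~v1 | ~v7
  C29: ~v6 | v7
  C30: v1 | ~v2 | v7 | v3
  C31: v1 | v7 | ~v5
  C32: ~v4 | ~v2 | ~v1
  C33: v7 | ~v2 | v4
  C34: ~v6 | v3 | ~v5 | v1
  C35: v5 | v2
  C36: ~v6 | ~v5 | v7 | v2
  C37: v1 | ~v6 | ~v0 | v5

True

Suppose v2 = 0.
(v5) alone gives v5 = 1.
(v6) alone gives v6 = 1.
(~v4) alone gives v4 = 0.
(v0) alone gives v0 = 1.
(v3) alone gives v3 = 1.
Now (~v3) is unsatisfied and unit — conflict.
So every satisfying assignment has v2 = True.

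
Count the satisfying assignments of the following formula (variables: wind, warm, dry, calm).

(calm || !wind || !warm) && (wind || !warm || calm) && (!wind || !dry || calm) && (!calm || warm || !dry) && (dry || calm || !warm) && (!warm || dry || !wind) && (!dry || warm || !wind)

There are 2^4 = 16 truth assignments over (wind, warm, dry, calm).
Check each against the 7 clauses (columns in the order wind, warm, dry, calm):
  F F F F  ✓ satisfies all
  F F F T  ✓ satisfies all
  F F T F  ✓ satisfies all
  F F T T  ✗ fails (!calm || warm || !dry)
  F T F F  ✗ fails (wind || !warm || calm)
  F T F T  ✓ satisfies all
  F T T F  ✗ fails (wind || !warm || calm)
  F T T T  ✓ satisfies all
  T F F F  ✓ satisfies all
  T F F T  ✓ satisfies all
  T F T F  ✗ fails (!wind || !dry || calm)
  T F T T  ✗ fails (!calm || warm || !dry)
  T T F F  ✗ fails (calm || !wind || !warm)
  T T F T  ✗ fails (!warm || dry || !wind)
  T T T F  ✗ fails (calm || !wind || !warm)
  T T T T  ✓ satisfies all
8 of the 16 rows are models.

8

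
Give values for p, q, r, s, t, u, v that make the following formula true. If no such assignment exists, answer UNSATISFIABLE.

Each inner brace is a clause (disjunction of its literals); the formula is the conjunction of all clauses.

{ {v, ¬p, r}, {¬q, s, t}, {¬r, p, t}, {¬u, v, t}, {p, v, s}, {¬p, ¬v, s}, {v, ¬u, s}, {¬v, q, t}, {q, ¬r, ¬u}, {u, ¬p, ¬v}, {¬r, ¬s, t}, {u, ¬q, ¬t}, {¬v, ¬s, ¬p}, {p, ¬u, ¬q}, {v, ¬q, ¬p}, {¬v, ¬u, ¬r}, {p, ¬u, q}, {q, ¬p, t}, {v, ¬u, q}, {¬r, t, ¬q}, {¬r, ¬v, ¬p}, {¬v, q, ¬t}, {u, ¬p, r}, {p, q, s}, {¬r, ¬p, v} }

p ↦ False, q ↦ True, r ↦ False, s ↦ True, t ↦ False, u ↦ False, v ↦ True

Branch on v: set v = True.
Branch on p: set p = False.
Branch on r: set r = False.
Branch on q: set q = True.
The clause (¬u) is unit, so u = False.
The clause (¬t) is unit, so t = False.
The clause (s) is unit, so s = True.
Every clause now holds.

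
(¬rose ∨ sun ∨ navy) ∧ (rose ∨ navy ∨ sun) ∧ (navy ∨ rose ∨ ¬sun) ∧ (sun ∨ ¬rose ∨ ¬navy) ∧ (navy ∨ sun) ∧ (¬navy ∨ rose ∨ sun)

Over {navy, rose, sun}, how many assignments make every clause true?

3

There are 2^3 = 8 truth assignments over (navy, rose, sun).
Check each against the 6 clauses (columns in the order navy, rose, sun):
  F F F  ✗ fails (rose ∨ navy ∨ sun)
  F F T  ✗ fails (navy ∨ rose ∨ ¬sun)
  F T F  ✗ fails (¬rose ∨ sun ∨ navy)
  F T T  ✓ satisfies all
  T F F  ✗ fails (¬navy ∨ rose ∨ sun)
  T F T  ✓ satisfies all
  T T F  ✗ fails (sun ∨ ¬rose ∨ ¬navy)
  T T T  ✓ satisfies all
3 of the 8 rows are models.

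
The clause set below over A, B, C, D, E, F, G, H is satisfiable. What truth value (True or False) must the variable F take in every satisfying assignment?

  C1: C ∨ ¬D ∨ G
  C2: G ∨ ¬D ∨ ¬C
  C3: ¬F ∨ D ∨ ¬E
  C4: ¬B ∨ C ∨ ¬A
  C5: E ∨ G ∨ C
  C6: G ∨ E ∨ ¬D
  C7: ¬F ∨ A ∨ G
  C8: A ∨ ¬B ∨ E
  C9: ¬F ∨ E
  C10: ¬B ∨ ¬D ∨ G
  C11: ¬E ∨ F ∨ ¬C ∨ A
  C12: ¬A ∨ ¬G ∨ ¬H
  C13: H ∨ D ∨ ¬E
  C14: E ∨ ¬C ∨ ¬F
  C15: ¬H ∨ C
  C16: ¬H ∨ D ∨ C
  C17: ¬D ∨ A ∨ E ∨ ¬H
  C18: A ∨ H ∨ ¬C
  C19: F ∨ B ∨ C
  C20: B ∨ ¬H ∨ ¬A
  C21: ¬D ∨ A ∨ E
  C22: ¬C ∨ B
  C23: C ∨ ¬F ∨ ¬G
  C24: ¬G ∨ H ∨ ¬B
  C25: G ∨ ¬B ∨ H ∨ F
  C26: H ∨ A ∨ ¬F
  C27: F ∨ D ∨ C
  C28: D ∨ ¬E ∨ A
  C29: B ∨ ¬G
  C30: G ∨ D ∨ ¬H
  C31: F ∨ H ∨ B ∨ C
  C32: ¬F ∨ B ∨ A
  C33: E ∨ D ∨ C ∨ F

Suppose F = False.
Suppose H = False.
Suppose D = True.
Suppose C = True.
(G) alone gives G = True.
(A) alone gives A = True.
(B) alone gives B = True.
That conflicts with the unit clause (¬B).
Undo C and try C = False.
(G) alone gives G = True.
(B) alone gives B = True.
That conflicts with the unit clause (¬B).
Both values of C lead to a conflict.
Undo D and try D = False.
(¬E) alone gives E = False.
(C) alone gives C = True.
(A) alone gives A = True.
(B) alone gives B = True.
(¬G) alone gives G = False.
That conflicts with the unit clause (G).
Both values of D lead to a conflict.
Undo H and try H = True.
(C) alone gives C = True.
(B) alone gives B = True.
Suppose G = True.
(¬A) alone gives A = False.
(E) alone gives E = True.
That conflicts with the unit clause (¬E).
Undo G and try G = False.
(¬D) alone gives D = False.
That conflicts with the unit clause (D).
Both values of G lead to a conflict.
Both values of H lead to a conflict.
So every satisfying assignment has F = True.

True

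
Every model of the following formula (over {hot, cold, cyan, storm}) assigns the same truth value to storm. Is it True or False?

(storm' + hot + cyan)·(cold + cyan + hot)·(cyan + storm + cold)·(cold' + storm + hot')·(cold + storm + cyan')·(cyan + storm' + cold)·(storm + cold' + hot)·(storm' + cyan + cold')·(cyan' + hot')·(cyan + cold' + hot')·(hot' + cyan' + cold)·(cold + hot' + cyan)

Suppose storm = 0.
Try cyan = 1.
Unit clause (cold) forces cold = 1.
Unit clause (hot') forces hot = 0.
That conflicts with the unit clause (hot).
Backtrack on cyan: now try cyan = 0.
Unit clause (cold) forces cold = 1.
Unit clause (hot') forces hot = 0.
That conflicts with the unit clause (hot).
Neither cyan = 1 nor cyan = 0 works.
So every satisfying assignment has storm = True.

True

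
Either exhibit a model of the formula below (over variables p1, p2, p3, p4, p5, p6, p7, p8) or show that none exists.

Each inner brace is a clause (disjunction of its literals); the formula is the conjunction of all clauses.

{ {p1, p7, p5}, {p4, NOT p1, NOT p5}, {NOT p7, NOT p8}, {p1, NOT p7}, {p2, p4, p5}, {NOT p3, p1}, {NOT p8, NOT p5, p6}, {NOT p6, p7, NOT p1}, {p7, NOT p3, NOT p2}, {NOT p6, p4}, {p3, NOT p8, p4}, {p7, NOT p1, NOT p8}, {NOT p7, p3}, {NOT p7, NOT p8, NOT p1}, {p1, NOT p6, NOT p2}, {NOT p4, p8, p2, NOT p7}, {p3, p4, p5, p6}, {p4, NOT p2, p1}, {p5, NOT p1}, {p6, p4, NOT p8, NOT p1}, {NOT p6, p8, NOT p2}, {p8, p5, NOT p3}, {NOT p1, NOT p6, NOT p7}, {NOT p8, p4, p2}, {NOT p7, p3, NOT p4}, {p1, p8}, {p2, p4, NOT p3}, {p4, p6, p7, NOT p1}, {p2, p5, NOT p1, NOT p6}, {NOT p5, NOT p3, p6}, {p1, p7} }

p1: true; p2: false; p3: false; p4: true; p5: true; p6: false; p7: false; p8: false

Try p7 = false.
Unit clause (p1) forces p1 = true.
Unit clause (NOT p6) forces p6 = false.
Unit clause (NOT p8) forces p8 = false.
Unit clause (p5) forces p5 = true.
Unit clause (p4) forces p4 = true.
Unit clause (NOT p3) forces p3 = false.
No clause remains; p2 is free.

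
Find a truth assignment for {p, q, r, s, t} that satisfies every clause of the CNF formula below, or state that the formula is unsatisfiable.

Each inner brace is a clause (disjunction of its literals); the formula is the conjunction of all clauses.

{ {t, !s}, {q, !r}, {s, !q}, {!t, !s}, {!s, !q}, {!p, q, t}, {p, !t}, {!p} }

From the singleton clause (!p), p = false.
From the singleton clause (!t), t = false.
From the singleton clause (!s), s = false.
From the singleton clause (!q), q = false.
From the singleton clause (!r), r = false.
This assignment satisfies each clause.

p ↦ false; q ↦ false; r ↦ false; s ↦ false; t ↦ false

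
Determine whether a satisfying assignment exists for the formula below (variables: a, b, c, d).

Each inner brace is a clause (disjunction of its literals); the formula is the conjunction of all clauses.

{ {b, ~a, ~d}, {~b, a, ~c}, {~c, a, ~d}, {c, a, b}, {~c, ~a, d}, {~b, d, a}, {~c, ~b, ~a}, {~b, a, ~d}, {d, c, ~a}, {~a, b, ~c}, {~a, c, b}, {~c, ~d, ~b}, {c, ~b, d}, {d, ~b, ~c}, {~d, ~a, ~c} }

Try b = 0.
Try a = 0.
Unit clause (c) forces c = 1.
Unit clause (~d) forces d = 0.
This assignment satisfies each clause.
A satisfying assignment: a ↦ 0,  b ↦ 0,  c ↦ 1,  d ↦ 0.

Yes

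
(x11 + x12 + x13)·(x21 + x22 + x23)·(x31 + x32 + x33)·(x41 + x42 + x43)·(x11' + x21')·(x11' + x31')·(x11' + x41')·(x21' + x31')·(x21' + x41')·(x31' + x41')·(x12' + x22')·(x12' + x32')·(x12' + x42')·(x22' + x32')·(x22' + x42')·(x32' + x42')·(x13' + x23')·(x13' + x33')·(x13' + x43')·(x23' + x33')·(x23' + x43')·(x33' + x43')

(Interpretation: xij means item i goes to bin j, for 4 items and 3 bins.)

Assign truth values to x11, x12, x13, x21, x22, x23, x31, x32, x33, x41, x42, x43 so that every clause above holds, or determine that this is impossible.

Case x11 = 0:
Case x12 = 1:
From the singleton clause (x22'), x22 = 0.
From the singleton clause (x32'), x32 = 0.
From the singleton clause (x42'), x42 = 0.
Case x21 = 1:
From the singleton clause (x31'), x31 = 0.
From the singleton clause (x33), x33 = 1.
From the singleton clause (x41'), x41 = 0.
From the singleton clause (x43), x43 = 1.
That conflicts with the unit clause (x43').
So x21 must be the other value — set x21 = 0.
From the singleton clause (x23), x23 = 1.
From the singleton clause (x13'), x13 = 0.
From the singleton clause (x33'), x33 = 0.
From the singleton clause (x31), x31 = 1.
From the singleton clause (x41'), x41 = 0.
From the singleton clause (x43), x43 = 1.
That conflicts with the unit clause (x43').
Neither x21 = 1 nor x21 = 0 works.
So x12 must be the other value — set x12 = 0.
From the singleton clause (x13), x13 = 1.
From the singleton clause (x23'), x23 = 0.
From the singleton clause (x33'), x33 = 0.
From the singleton clause (x43'), x43 = 0.
Case x21 = 1:
From the singleton clause (x31'), x31 = 0.
From the singleton clause (x32), x32 = 1.
From the singleton clause (x41'), x41 = 0.
From the singleton clause (x42), x42 = 1.
That conflicts with the unit clause (x42').
So x21 must be the other value — set x21 = 0.
From the singleton clause (x22), x22 = 1.
From the singleton clause (x32'), x32 = 0.
From the singleton clause (x31), x31 = 1.
From the singleton clause (x41'), x41 = 0.
From the singleton clause (x42), x42 = 1.
That conflicts with the unit clause (x42').
Neither x21 = 1 nor x21 = 0 works.
Neither x12 = 1 nor x12 = 0 works.
So x11 must be the other value — set x11 = 1.
From the singleton clause (x21'), x21 = 0.
From the singleton clause (x31'), x31 = 0.
From the singleton clause (x41'), x41 = 0.
Case x22 = 1:
From the singleton clause (x12'), x12 = 0.
From the singleton clause (x32'), x32 = 0.
From the singleton clause (x33), x33 = 1.
From the singleton clause (x42'), x42 = 0.
From the singleton clause (x43), x43 = 1.
That conflicts with the unit clause (x43').
So x22 must be the other value — set x22 = 0.
From the singleton clause (x23), x23 = 1.
From the singleton clause (x13'), x13 = 0.
From the singleton clause (x33'), x33 = 0.
From the singleton clause (x32), x32 = 1.
From the singleton clause (x12'), x12 = 0.
From the singleton clause (x42'), x42 = 0.
From the singleton clause (x43), x43 = 1.
That conflicts with the unit clause (x43').
Neither x22 = 1 nor x22 = 0 works.
Neither x11 = 1 nor x11 = 0 works.

UNSATISFIABLE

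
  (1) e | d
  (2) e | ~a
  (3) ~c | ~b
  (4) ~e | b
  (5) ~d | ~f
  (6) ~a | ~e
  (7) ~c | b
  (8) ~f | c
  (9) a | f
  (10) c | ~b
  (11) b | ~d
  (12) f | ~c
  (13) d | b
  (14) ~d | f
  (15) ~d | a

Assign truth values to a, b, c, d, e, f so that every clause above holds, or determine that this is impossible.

UNSATISFIABLE

Suppose e = 1.
(b) alone gives b = 1.
(~c) alone gives c = 0.
But (c) is also a unit clause — contradiction.
Backtrack on e: now try e = 0.
(d) alone gives d = 1.
(~a) alone gives a = 0.
But (a) is also a unit clause — contradiction.
Both values of e lead to a conflict.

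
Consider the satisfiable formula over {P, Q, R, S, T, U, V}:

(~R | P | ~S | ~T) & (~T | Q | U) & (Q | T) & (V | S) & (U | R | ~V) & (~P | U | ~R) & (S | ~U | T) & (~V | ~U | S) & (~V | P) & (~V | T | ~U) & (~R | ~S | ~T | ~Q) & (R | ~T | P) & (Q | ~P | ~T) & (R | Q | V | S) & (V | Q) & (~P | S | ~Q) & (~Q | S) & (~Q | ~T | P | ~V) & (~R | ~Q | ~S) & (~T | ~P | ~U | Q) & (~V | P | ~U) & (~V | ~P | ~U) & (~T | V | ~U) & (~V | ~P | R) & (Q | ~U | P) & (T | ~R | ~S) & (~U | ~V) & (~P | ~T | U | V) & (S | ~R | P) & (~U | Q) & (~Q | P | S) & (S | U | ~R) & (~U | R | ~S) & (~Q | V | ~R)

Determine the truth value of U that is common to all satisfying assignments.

Suppose U = 1.
(~V) alone gives V = 0.
(S) alone gives S = 1.
(Q) alone gives Q = 1.
(~R) alone gives R = 0.
Now (R) is unsatisfied and unit — conflict.
So every satisfying assignment has U = False.

False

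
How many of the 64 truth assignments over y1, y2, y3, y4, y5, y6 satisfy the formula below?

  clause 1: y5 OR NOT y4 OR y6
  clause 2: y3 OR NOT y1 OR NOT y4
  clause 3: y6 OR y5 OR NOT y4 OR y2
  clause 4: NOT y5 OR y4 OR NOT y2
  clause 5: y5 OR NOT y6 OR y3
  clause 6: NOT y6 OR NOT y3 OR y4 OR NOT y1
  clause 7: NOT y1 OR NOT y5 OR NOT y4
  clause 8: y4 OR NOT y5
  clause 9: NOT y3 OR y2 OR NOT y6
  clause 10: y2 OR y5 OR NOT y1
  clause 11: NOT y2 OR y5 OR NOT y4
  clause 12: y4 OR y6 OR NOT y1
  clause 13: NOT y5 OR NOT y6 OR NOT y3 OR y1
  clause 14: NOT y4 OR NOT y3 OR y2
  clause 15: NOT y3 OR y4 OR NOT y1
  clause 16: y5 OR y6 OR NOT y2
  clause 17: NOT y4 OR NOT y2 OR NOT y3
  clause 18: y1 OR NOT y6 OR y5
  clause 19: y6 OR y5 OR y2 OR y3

There are 2^6 = 64 truth assignments over (y1, y2, y3, y4, y5, y6).
Split on y6. With y6 = true, the clauses containing y6 are satisfied and NOT y6 drops from the rest; 2 of the 2^5 = 32 assignments to the other variables satisfy what remains.
With y6 = false, by the same count on the reduced clause set, 3 assignments work.
(One model: y1=F, y2=F, y3=F, y4=T, y5=T, y6=F.)
Total: 2 + 3 = 5.

5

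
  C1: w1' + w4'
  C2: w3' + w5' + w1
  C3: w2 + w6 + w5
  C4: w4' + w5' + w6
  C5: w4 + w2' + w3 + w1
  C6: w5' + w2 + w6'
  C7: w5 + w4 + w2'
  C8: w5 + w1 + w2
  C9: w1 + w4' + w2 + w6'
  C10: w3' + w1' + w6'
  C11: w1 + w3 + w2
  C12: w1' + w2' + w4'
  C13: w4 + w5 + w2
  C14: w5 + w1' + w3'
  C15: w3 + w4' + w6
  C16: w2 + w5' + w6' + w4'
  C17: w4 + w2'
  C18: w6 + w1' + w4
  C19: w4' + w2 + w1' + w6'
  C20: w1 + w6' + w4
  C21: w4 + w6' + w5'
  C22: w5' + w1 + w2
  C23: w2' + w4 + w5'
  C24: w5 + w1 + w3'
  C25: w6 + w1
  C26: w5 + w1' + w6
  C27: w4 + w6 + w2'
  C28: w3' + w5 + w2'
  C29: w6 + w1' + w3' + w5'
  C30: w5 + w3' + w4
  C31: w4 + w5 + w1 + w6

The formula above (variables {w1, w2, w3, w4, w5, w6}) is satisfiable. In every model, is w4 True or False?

True

Suppose w4 = 0.
(w2') alone gives w2 = 0.
(w5) alone gives w5 = 1.
(w6') alone gives w6 = 0.
(w1') alone gives w1 = 0.
That conflicts with the unit clause (w1).
So every satisfying assignment has w4 = True.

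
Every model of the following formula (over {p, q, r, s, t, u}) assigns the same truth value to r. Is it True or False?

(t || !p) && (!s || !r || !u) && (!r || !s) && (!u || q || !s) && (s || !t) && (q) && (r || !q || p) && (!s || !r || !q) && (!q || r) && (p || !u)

Suppose r = false.
The clause (q) is unit, so q = true.
That conflicts with the unit clause (!q).
So every satisfying assignment has r = True.

True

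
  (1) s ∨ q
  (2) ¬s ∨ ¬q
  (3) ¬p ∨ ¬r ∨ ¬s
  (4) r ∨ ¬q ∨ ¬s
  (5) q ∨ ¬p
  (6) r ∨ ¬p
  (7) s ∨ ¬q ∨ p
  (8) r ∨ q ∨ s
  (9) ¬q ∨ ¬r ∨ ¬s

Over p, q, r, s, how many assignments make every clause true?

There are 2^4 = 16 truth assignments over (p, q, r, s).
Check each against the 9 clauses (columns in the order p, q, r, s):
  F F F F  ✗ fails (s ∨ q)
  F F F T  ✓ satisfies all
  F F T F  ✗ fails (s ∨ q)
  F F T T  ✓ satisfies all
  F T F F  ✗ fails (s ∨ ¬q ∨ p)
  F T F T  ✗ fails (¬s ∨ ¬q)
  F T T F  ✗ fails (s ∨ ¬q ∨ p)
  F T T T  ✗ fails (¬s ∨ ¬q)
  T F F F  ✗ fails (s ∨ q)
  T F F T  ✗ fails (q ∨ ¬p)
  T F T F  ✗ fails (s ∨ q)
  T F T T  ✗ fails (¬p ∨ ¬r ∨ ¬s)
  T T F F  ✗ fails (r ∨ ¬p)
  T T F T  ✗ fails (¬s ∨ ¬q)
  T T T F  ✓ satisfies all
  T T T T  ✗ fails (¬s ∨ ¬q)
3 of the 16 rows are models.

3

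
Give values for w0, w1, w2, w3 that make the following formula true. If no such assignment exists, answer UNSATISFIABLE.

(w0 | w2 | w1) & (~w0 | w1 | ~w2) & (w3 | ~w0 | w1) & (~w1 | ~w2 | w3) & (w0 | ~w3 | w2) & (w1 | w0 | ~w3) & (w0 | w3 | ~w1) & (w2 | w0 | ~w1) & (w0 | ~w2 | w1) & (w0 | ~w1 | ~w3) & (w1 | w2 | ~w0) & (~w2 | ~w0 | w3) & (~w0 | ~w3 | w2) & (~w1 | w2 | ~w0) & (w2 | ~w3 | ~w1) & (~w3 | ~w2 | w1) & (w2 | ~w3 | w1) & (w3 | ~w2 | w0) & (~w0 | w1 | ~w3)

Branch on w0: set w0 = 1.
Branch on w1: set w1 = 1.
(w2) alone gives w2 = 1.
(w3) alone gives w3 = 1.
This assignment satisfies each clause.

w0 ↦ 1, w1 ↦ 1, w2 ↦ 1, w3 ↦ 1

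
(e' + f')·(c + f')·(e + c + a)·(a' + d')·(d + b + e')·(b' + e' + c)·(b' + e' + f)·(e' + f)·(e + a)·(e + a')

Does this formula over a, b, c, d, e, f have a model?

Branch on e: set e = 0.
(a) alone gives a = 1.
That conflicts with the unit clause (a').
Backtrack on e: now try e = 1.
(f') alone gives f = 0.
That conflicts with the unit clause (f).
Neither e = 1 nor e = 0 works.
No assignment satisfies every clause.

No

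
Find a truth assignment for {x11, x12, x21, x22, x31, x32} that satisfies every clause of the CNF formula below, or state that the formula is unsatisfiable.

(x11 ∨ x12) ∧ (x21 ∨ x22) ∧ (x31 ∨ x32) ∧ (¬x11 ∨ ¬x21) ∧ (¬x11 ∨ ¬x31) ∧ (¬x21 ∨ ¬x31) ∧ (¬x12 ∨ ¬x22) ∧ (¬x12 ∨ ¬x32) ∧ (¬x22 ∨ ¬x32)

Suppose x11 = True.
(¬x21) alone gives x21 = False.
(x22) alone gives x22 = True.
(¬x31) alone gives x31 = False.
(x32) alone gives x32 = True.
That conflicts with the unit clause (¬x32).
Backtrack on x11: now try x11 = False.
(x12) alone gives x12 = True.
(¬x22) alone gives x22 = False.
(x21) alone gives x21 = True.
(¬x31) alone gives x31 = False.
(x32) alone gives x32 = True.
That conflicts with the unit clause (¬x32).
Neither x11 = True nor x11 = False works.

UNSATISFIABLE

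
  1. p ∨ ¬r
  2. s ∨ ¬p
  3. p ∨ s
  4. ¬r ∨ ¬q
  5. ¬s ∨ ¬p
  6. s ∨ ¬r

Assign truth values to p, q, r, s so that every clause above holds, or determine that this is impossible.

Try p = False.
The clause (¬r) is unit, so r = False.
The clause (s) is unit, so s = True.
Every clause is now satisfied; q is unconstrained.

p=False; q=True; r=False; s=True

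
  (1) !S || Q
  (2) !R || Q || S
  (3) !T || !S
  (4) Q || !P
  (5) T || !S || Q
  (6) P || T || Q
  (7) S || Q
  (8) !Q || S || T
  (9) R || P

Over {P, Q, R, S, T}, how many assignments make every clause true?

6

There are 2^5 = 32 truth assignments over (P, Q, R, S, T).
Split on R. With R = true, the clauses containing R are satisfied and !R drops from the rest; 4 of the 2^4 = 16 assignments to the other variables satisfy what remains.
With R = false, by the same count on the reduced clause set, 2 assignments work.
Total: 4 + 2 = 6.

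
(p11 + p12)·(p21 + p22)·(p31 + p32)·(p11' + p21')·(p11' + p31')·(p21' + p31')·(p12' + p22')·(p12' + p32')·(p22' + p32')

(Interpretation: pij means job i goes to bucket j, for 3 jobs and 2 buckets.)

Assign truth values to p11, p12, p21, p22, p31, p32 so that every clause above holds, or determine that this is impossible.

UNSATISFIABLE

Case p11 = 1:
Unit clause (p21') forces p21 = 0.
Unit clause (p22) forces p22 = 1.
Unit clause (p31') forces p31 = 0.
Unit clause (p32) forces p32 = 1.
That conflicts with the unit clause (p32').
So p11 must be the other value — set p11 = 0.
Unit clause (p12) forces p12 = 1.
Unit clause (p22') forces p22 = 0.
Unit clause (p21) forces p21 = 1.
Unit clause (p31') forces p31 = 0.
Unit clause (p32) forces p32 = 1.
That conflicts with the unit clause (p32').
Either choice for p11 ends in contradiction.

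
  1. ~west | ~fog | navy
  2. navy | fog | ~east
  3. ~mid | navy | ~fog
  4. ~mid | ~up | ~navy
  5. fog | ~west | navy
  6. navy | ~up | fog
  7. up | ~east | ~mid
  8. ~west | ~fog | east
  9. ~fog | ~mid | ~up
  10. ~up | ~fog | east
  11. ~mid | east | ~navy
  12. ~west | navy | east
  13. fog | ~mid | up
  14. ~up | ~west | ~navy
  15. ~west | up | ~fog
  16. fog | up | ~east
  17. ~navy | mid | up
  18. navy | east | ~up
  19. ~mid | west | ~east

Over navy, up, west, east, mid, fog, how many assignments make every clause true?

7

There are 2^6 = 64 truth assignments over (navy, up, west, east, mid, fog).
Split on east. With east = 1, the clauses containing east are satisfied and ~east drops from the rest; 4 of the 2^5 = 32 assignments to the other variables satisfy what remains.
With east = 0, by the same count on the reduced clause set, 3 assignments work.
(One model: navy=F, up=F, west=F, east=F, mid=F, fog=F.)
Total: 4 + 3 = 7.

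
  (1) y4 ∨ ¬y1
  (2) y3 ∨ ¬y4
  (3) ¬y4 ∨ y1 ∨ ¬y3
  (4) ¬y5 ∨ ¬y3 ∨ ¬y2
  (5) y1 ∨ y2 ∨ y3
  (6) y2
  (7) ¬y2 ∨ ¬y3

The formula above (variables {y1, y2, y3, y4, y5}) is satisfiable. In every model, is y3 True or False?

False

Suppose y3 = True.
The clause (y2) is unit, so y2 = True.
Now (¬y2) is unsatisfied and unit — conflict.
So every satisfying assignment has y3 = False.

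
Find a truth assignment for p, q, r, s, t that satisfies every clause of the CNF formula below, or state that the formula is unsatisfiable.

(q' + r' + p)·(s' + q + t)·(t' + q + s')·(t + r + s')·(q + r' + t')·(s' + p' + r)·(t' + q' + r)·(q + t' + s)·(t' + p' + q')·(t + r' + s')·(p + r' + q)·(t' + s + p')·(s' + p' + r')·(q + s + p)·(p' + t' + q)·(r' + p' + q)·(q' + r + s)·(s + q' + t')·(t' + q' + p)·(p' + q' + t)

p=1,  q=0,  r=0,  s=0,  t=0

Try q = 0.
Try s = 0.
Unit clause (t') forces t = 0.
Unit clause (p) forces p = 1.
Unit clause (r') forces r = 0.
All clauses are satisfied.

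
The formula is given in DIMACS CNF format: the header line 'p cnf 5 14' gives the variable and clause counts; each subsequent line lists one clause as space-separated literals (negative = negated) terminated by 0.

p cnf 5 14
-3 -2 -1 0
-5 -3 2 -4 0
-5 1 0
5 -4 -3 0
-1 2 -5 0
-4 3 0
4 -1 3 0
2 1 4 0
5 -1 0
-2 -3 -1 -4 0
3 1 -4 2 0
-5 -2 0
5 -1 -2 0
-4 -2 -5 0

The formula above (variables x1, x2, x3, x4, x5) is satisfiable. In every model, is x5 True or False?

Suppose x5 = True.
Unit clause (x1) forces x1 = True.
Unit clause (x2) forces x2 = True.
That conflicts with the unit clause (¬x2).
So every satisfying assignment has x5 = False.

False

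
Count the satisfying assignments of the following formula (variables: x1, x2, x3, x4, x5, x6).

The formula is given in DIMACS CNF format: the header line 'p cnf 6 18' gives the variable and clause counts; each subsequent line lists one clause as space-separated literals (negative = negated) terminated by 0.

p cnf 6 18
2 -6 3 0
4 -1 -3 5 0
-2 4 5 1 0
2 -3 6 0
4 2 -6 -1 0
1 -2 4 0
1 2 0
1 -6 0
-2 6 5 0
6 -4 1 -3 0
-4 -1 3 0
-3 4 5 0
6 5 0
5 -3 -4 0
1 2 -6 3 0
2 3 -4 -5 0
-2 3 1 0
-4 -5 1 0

There are 2^6 = 64 truth assignments over (x1, x2, x3, x4, x5, x6).
Split on x4. With x4 = True, the clauses containing x4 are satisfied and ¬x4 drops from the rest; 3 of the 2^5 = 32 assignments to the other variables satisfy what remains.
With x4 = False, by the same count on the reduced clause set, 6 assignments work.
(One model: x1=T, x2=F, x3=F, x4=F, x5=T, x6=F.)
Total: 3 + 6 = 9.

9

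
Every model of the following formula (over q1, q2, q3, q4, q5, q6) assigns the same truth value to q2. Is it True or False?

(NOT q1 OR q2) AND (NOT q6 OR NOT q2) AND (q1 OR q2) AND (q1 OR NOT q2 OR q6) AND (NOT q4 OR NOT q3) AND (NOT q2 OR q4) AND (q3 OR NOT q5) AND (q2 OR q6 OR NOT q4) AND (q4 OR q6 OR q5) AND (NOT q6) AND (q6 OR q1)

True

Suppose q2 = false.
Unit clause (NOT q1) forces q1 = false.
But (q1) is also a unit clause — contradiction.
So every satisfying assignment has q2 = True.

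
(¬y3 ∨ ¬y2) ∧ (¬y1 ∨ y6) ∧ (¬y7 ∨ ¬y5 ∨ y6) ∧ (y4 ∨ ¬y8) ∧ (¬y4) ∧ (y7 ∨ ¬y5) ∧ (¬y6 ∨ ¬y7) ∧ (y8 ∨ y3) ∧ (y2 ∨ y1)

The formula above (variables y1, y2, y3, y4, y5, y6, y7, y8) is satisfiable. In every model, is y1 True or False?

Suppose y1 = False.
From the singleton clause (¬y4), y4 = False.
From the singleton clause (¬y8), y8 = False.
From the singleton clause (y3), y3 = True.
From the singleton clause (¬y2), y2 = False.
But (y2) is also a unit clause — contradiction.
So every satisfying assignment has y1 = True.

True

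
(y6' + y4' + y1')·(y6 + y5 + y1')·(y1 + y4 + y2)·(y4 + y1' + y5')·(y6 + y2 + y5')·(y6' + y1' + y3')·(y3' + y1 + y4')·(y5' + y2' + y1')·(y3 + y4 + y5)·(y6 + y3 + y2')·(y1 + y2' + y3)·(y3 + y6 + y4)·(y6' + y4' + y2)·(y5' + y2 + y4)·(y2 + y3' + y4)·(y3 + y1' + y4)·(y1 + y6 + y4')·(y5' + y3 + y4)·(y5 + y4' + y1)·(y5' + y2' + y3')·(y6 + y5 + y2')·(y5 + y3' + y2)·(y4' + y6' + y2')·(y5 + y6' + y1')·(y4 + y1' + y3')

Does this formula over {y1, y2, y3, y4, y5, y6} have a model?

Satisfiable

Case y6 = 1:
Case y4 = 0:
Case y1 = 0:
(y2) alone gives y2 = 1.
(y3) alone gives y3 = 1.
(y5') alone gives y5 = 0.
Every clause now holds.
A satisfying assignment: y1=0,  y2=1,  y3=1,  y4=0,  y5=0,  y6=1.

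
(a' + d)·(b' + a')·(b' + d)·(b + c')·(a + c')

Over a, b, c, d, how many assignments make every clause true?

There are 2^4 = 16 truth assignments over (a, b, c, d).
Check each against the 5 clauses (columns in the order a, b, c, d):
  F F F F  ✓ satisfies all
  F F F T  ✓ satisfies all
  F F T F  ✗ fails (b + c')
  F F T T  ✗ fails (b + c')
  F T F F  ✗ fails (b' + d)
  F T F T  ✓ satisfies all
  F T T F  ✗ fails (b' + d)
  F T T T  ✗ fails (a + c')
  T F F F  ✗ fails (a' + d)
  T F F T  ✓ satisfies all
  T F T F  ✗ fails (a' + d)
  T F T T  ✗ fails (b + c')
  T T F F  ✗ fails (a' + d)
  T T F T  ✗ fails (b' + a')
  T T T F  ✗ fails (a' + d)
  T T T T  ✗ fails (b' + a')
4 of the 16 rows are models.

4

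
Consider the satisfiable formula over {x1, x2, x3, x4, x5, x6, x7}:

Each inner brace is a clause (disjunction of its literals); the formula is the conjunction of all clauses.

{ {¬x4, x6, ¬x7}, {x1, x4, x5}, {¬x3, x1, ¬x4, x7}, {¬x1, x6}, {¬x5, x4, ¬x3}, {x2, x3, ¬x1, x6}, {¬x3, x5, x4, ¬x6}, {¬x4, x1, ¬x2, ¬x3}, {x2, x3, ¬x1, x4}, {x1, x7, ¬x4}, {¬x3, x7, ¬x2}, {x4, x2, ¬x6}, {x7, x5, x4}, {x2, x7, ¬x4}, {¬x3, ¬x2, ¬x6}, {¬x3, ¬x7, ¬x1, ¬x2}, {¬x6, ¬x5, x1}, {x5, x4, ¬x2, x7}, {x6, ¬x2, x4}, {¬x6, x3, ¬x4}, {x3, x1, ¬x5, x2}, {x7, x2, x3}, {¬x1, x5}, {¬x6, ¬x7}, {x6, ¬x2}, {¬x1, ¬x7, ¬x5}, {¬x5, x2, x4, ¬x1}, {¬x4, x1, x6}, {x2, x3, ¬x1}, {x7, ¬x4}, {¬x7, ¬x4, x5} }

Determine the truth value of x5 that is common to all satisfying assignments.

True

Suppose x5 = False.
(¬x1) alone gives x1 = False.
(x4) alone gives x4 = True.
(x7) alone gives x7 = True.
That conflicts with the unit clause (¬x7).
So every satisfying assignment has x5 = True.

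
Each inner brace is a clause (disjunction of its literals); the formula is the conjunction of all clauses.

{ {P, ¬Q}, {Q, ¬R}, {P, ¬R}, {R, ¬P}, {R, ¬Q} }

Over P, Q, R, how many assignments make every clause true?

2

There are 2^3 = 8 truth assignments over (P, Q, R).
Check each against the 5 clauses (columns in the order P, Q, R):
  F F F  ✓ satisfies all
  F F T  ✗ fails (Q ∨ ¬R)
  F T F  ✗ fails (P ∨ ¬Q)
  F T T  ✗ fails (P ∨ ¬Q)
  T F F  ✗ fails (R ∨ ¬P)
  T F T  ✗ fails (Q ∨ ¬R)
  T T F  ✗ fails (R ∨ ¬P)
  T T T  ✓ satisfies all
2 of the 8 rows are models.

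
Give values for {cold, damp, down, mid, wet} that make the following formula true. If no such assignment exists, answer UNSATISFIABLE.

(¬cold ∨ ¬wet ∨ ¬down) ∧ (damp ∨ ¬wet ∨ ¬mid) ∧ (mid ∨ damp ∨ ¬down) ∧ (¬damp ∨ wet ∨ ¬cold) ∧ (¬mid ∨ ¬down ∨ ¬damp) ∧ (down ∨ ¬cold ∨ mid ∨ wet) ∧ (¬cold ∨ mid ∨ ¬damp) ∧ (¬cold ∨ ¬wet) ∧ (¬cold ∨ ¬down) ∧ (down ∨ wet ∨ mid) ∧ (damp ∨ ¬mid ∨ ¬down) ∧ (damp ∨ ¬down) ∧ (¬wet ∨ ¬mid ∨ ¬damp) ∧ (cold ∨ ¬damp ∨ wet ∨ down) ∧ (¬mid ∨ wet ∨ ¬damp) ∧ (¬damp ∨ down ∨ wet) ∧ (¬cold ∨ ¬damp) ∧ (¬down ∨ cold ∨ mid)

Case cold = False:
Case damp = False:
(¬down) alone gives down = False.
Case wet = False:
(mid) alone gives mid = True.
This assignment satisfies each clause.

cold ↦ False; damp ↦ False; down ↦ False; mid ↦ True; wet ↦ False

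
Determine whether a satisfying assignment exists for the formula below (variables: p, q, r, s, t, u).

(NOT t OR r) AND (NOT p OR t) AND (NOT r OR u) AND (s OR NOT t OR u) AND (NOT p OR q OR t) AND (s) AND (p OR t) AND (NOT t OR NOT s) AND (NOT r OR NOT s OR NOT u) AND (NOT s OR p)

No

(s) alone gives s = true.
(NOT t) alone gives t = false.
(NOT p) alone gives p = false.
Now (p) is unsatisfied and unit — conflict.
No assignment satisfies every clause.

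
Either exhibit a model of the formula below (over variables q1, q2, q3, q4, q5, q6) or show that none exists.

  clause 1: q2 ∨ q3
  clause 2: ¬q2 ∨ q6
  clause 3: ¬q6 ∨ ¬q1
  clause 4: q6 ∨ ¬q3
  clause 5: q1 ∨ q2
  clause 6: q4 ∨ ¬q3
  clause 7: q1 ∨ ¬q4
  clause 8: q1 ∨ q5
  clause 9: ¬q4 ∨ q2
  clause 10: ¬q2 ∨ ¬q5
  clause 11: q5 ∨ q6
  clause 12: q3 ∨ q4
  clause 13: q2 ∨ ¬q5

Branch on q2: set q2 = True.
From the singleton clause (q6), q6 = True.
From the singleton clause (¬q1), q1 = False.
From the singleton clause (¬q4), q4 = False.
From the singleton clause (¬q3), q3 = False.
That conflicts with the unit clause (q3).
So q2 must be the other value — set q2 = False.
From the singleton clause (q3), q3 = True.
From the singleton clause (q6), q6 = True.
From the singleton clause (¬q1), q1 = False.
That conflicts with the unit clause (q1).
Both values of q2 lead to a conflict.

UNSATISFIABLE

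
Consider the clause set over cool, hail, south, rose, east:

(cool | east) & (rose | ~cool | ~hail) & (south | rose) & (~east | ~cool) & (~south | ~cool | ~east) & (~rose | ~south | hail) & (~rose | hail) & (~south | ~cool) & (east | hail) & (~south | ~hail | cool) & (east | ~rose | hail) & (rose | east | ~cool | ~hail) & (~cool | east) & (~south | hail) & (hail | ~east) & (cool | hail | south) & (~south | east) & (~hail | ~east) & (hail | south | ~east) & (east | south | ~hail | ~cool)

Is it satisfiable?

No

Branch on cool: set cool = 1.
From the singleton clause (~east), east = 0.
That conflicts with the unit clause (east).
So cool must be the other value — set cool = 0.
From the singleton clause (east), east = 1.
From the singleton clause (hail), hail = 1.
That conflicts with the unit clause (~hail).
Neither cool = 1 nor cool = 0 works.
No assignment satisfies every clause.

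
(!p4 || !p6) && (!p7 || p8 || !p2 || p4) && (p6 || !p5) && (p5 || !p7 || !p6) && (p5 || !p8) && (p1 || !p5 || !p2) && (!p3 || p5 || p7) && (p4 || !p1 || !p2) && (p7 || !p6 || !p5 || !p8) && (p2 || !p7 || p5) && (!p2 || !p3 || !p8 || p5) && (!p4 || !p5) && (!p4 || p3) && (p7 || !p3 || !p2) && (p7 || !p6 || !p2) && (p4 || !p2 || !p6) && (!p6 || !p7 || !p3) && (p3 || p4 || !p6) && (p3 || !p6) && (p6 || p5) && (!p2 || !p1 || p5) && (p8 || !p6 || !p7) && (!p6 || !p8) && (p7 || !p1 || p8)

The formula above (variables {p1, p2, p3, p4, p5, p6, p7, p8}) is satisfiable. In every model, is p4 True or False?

False

Suppose p4 = true.
From the singleton clause (!p6), p6 = false.
From the singleton clause (!p5), p5 = false.
But (p5) is also a unit clause — contradiction.
So every satisfying assignment has p4 = False.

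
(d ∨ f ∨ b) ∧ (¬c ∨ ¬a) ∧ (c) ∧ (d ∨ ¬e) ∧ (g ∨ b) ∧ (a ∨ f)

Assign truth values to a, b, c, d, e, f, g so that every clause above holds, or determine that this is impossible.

a: False; b: True; c: True; d: True; e: False; f: True; g: True

(c) alone gives c = True.
(¬a) alone gives a = False.
(f) alone gives f = True.
Branch on d: set d = True.
Branch on g: set g = True.
All clauses hold; b, e can take either value.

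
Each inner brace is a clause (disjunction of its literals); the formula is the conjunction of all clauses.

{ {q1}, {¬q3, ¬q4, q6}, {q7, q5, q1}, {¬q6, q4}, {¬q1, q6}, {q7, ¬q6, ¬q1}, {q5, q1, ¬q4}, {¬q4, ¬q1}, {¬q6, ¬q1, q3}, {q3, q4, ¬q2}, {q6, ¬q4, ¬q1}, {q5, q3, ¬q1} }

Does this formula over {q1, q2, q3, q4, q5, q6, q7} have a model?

The clause (q1) is unit, so q1 = True.
The clause (q6) is unit, so q6 = True.
The clause (q4) is unit, so q4 = True.
But (¬q4) is also a unit clause — contradiction.
No assignment satisfies every clause.

No, unsatisfiable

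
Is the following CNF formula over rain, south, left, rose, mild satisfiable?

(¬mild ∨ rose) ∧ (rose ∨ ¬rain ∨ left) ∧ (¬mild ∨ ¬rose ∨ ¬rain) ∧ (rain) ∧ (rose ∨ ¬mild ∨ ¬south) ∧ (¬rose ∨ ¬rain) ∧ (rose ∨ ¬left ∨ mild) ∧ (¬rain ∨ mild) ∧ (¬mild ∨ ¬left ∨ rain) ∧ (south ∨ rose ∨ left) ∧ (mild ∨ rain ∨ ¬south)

No, unsatisfiable

From the singleton clause (rain), rain = True.
From the singleton clause (¬rose), rose = False.
From the singleton clause (¬mild), mild = False.
But (mild) is also a unit clause — contradiction.
No assignment satisfies every clause.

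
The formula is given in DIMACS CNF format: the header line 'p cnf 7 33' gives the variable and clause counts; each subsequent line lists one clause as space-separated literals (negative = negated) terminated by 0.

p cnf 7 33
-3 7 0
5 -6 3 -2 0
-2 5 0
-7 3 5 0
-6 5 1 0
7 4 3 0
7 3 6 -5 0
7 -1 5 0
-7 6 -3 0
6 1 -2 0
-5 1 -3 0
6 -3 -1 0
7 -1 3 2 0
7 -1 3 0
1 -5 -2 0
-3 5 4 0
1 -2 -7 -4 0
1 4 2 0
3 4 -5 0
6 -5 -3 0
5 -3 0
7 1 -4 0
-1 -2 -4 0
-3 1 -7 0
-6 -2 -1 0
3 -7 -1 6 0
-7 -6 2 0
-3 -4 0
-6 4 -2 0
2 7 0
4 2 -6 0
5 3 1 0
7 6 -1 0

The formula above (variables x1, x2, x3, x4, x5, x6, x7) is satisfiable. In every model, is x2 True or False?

Suppose x2 = True.
From the singleton clause (x5), x5 = True.
From the singleton clause (x1), x1 = True.
From the singleton clause (¬x4), x4 = False.
From the singleton clause (x3), x3 = True.
From the singleton clause (x7), x7 = True.
From the singleton clause (x6), x6 = True.
That conflicts with the unit clause (¬x6).
So every satisfying assignment has x2 = False.

False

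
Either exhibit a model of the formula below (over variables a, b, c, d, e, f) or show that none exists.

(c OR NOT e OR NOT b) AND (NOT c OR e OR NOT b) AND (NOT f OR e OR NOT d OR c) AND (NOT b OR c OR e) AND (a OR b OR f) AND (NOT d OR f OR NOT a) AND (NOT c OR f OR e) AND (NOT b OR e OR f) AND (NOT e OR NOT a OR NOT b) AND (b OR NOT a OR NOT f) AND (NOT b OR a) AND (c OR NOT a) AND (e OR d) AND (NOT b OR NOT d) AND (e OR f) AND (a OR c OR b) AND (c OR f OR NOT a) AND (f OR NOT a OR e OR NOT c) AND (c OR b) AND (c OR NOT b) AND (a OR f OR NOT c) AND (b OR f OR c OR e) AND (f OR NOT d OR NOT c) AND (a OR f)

a ↦ false,  b ↦ false,  c ↦ true,  d ↦ true,  e ↦ false,  f ↦ true

Branch on b: set b = false.
Unit clause (c) forces c = true.
Branch on a: set a = false.
Unit clause (f) forces f = true.
Branch on e: set e = false.
Unit clause (d) forces d = true.
Every clause now holds.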